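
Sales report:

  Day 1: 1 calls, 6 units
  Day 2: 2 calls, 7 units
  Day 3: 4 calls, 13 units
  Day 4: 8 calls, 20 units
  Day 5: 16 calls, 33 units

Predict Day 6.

32 calls, 53 units

Calls: ×2 each step, so 1, 2, 4, 8, 16 → 32.
Units: each term is the sum of the two before it, so 6, 7, 13, 20, 33 → 53.
Putting it together: 32 calls, 53 units.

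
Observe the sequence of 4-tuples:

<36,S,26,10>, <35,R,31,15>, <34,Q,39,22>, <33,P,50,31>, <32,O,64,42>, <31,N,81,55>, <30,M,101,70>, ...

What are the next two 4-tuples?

First entry: 36, 35, 34, 33, 32, 31, 30 → 29 → 28 (−1 each step).
For the letter, letters move back 1 place in the alphabet: S, R, Q, P, O, N, M → L → K.
For the third entry, differences are 5, 8, 11, … (increasing by 3 each time): 26, 31, 39, 50, 64, 81, 101 → 124 → 150.
For the fourth entry, differences are 5, 7, 9, … (increasing by 2 each time): 10, 15, 22, 31, 42, 55, 70 → 87 → 106.
So the next two 4-tuples are <29,L,124,87> and <28,K,150,106>.

<29,L,124,87>, <28,K,150,106>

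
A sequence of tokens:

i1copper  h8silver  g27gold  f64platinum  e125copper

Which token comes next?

Letter: i, h, g, f, e → d (letters move back 1 place in the alphabet).
Second component: perfect cubes: 1³, 2³, 3³, …, so 1, 8, 27, 64, 125 → 216.
Metal goes copper, silver, gold, platinum, copper → silver (repeats copper → silver → gold → platinum).
So the next token is d216silver.

d216silver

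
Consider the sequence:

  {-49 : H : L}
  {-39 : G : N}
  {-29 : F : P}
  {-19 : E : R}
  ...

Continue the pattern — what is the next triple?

First entry — +10 each step: -49, -39, -29, -19 → -9.
For the first letter, letters move back 1 place in the alphabet: H, G, F, E → D.
Second letter goes L, N, P, R → T (letters move forward 2 places in the alphabet).
Putting it together: {-9 : D : T}.

{-9 : D : T}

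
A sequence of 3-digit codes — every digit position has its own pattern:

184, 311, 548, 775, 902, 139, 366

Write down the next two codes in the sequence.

593 then 720

For the first digit, +2 each step, mod 10: 1, 3, 5, 7, 9, 1, 3 → 5 → 7.
Second digit — +3 each step, mod 10: 8, 1, 4, 7, 0, 3, 6 → 9 → 2.
Third digit goes 4, 1, 8, 5, 2, 9, 6 → 3 → 0 (−3 each step, mod 10).
Putting the parts together: 593 and then 720.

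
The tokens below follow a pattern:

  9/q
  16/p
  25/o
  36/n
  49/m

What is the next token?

First component: 9, 16, 25, 36, 49 → 64 (perfect squares: 3², 4², 5², …).
For the letter, letters move back 1 place in the alphabet: q, p, o, n, m → l.
Putting it together: 64/l.

64/l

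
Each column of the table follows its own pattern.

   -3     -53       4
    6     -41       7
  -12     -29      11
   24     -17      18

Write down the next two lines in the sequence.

First component: ×(-2) each step; -3, 6, -12, 24 → -48 → 96.
Second component: +12 each step, so -53, -41, -29, -17 → -5 → 7.
Third component goes 4, 7, 11, 18 → 29 → 47 (each term is the sum of the two before it).
So the next two lines are -48  -5  29 and 96  7  47.

-48  -5  29; 96  7  47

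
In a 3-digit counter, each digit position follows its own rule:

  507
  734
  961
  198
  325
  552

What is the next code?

789

First digit: +2 each step, mod 10, so 5, 7, 9, 1, 3, 5 → 7.
Second digit: +3 each step, mod 10, so 0, 3, 6, 9, 2, 5 → 8.
For the third digit, −3 each step, mod 10: 7, 4, 1, 8, 5, 2 → 9.
Putting it together: 789.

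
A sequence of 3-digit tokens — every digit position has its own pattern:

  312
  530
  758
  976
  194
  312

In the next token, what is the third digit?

0

First digit: +2 each step, mod 10, so 3, 5, 7, 9, 1, 3 → 5.
Second digit: +2 each step, mod 10; 1, 3, 5, 7, 9, 1 → 3.
Third digit — −2 each step, mod 10: 2, 0, 8, 6, 4, 2 → 0.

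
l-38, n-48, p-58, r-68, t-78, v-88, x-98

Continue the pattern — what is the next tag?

z-108

Letter goes l, n, p, r, t, v, x → z (letters move forward 2 places in the alphabet).
Second component: +10 each step, so 38, 48, 58, 68, 78, 88, 98 → 108.
Putting it together: z-108.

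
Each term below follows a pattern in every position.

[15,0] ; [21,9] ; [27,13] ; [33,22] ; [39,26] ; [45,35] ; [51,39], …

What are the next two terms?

[57,48], [63,52]

First entry — +6 each step: 15, 21, 27, 33, 39, 45, 51 → 57 → 63.
Second entry: 0, 9, 13, 22, 26, 35, 39 → 48 → 52 (alternating steps +9, +4, +9, +4, …).
Putting the parts together: [57,48] and then [63,52].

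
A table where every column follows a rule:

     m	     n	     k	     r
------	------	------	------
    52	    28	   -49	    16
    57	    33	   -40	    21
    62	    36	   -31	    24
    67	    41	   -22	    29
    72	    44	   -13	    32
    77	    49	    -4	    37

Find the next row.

Column m — +5 each step: 52, 57, 62, 67, 72, 77 → 82.
Column n — alternating steps +5, +3, +5, +3, …: 28, 33, 36, 41, 44, 49 → 52.
Column k: -49, -40, -31, -22, -13, -4 → 5 (+9 each step).
Column r — always 12 less than the column n: 16, 21, 24, 29, 32, 37 → 40.
Putting it together: 82  52  5  40.

82  52  5  40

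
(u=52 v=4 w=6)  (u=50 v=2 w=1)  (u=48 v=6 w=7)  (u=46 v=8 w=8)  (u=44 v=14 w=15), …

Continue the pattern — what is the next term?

U: −2 each step; 52, 50, 48, 46, 44 → 42.
V goes 4, 2, 6, 8, 14 → 22 (each term is the sum of the two before it).
W: each term is the sum of the two before it, so 6, 1, 7, 8, 15 → 23.
Putting it together: (u=42 v=22 w=23).

(u=42 v=22 w=23)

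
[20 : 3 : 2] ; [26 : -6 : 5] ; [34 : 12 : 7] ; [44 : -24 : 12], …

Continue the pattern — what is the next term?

First value: differences are 6, 8, 10, … (increasing by 2 each time); 20, 26, 34, 44 → 56.
Second value: ×(-2) each step; 3, -6, 12, -24 → 48.
For the third value, each term is the sum of the two before it: 2, 5, 7, 12 → 19.
Combining the parts gives [56 : 48 : 19].

[56 : 48 : 19]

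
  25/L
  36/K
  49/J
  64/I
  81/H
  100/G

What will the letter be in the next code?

F

For the letter, letters move back 1 place in the alphabet: L, K, J, I, H, G → F.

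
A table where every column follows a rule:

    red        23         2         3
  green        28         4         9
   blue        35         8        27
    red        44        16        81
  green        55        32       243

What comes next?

blue  68  64  729

Colour: repeats red → green → blue; red, green, blue, red, green → blue.
Second component: 23, 28, 35, 44, 55 → 68 (differences are 5, 7, 9, … (increasing by 2 each time)).
Third component: ×2 each step, so 2, 4, 8, 16, 32 → 64.
Fourth component goes 3, 9, 27, 81, 243 → 729 (×3 each step).
Putting it together: blue  68  64  729.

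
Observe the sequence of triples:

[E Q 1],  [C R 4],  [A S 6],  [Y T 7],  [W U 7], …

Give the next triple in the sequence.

First letter: letters move back 2 places in the alphabet, wrapping A→Z; E, C, A, Y, W → U.
Second letter: letters move forward 1 place in the alphabet; Q, R, S, T, U → V.
Third part: differences are 3, 2, 1, … (decreasing by 1 each time), so 1, 4, 6, 7, 7 → 6.
Putting it together: [U V 6].

[U V 6]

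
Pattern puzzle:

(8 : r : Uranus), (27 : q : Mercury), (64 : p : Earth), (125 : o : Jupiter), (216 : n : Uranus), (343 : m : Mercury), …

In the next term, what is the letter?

l

First value: 8, 27, 64, 125, 216, 343 → 512 (perfect cubes: 2³, 3³, 4³, …).
Letter: r, q, p, o, n, m → l (letters move back 1 place in the alphabet).
For the planet, repeats Uranus → Mercury → Earth → Jupiter: Uranus, Mercury, Earth, Jupiter, Uranus, Mercury → Earth.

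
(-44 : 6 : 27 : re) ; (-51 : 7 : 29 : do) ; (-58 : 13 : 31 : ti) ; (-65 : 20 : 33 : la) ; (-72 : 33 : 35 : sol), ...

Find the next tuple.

First component goes -44, -51, -58, -65, -72 → -79 (−7 each step).
Second component: 6, 7, 13, 20, 33 → 53 (each term is the sum of the two before it).
Third component: +2 each step, so 27, 29, 31, 33, 35 → 37.
Note — runs backward through the solfège scale do→ti: re, do, ti, la, sol → fa.
Combining the parts gives (-79 : 53 : 37 : fa).

(-79 : 53 : 37 : fa)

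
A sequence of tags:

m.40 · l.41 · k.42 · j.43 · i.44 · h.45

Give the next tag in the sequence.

g.46

Letter: letters move back 1 place in the alphabet, so m, l, k, j, i, h → g.
For the second component, +1 each step: 40, 41, 42, 43, 44, 45 → 46.
So the next tag is g.46.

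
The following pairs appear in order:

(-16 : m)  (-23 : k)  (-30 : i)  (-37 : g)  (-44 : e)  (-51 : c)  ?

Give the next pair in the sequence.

(-58 : a)

First coordinate: -16, -23, -30, -37, -44, -51 → -58 (−7 each step).
For the letter, letters move back 2 places in the alphabet: m, k, i, g, e, c → a.
So the next pair is (-58 : a).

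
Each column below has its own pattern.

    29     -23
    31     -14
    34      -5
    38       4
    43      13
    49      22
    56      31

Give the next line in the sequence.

First component: differences are 2, 3, 4, … (increasing by 1 each time), so 29, 31, 34, 38, 43, 49, 56 → 64.
Second component goes -23, -14, -5, 4, 13, 22, 31 → 40 (+9 each step).
So the next line is 64  40.

64  40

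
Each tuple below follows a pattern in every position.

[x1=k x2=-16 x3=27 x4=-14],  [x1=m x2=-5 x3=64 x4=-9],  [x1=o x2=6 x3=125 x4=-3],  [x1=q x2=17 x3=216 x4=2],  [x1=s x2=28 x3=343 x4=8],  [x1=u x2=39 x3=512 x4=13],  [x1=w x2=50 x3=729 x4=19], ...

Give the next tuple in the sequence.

For the x1, letters move forward 2 places in the alphabet: k, m, o, q, s, u, w → y.
X2: +11 each step, so -16, -5, 6, 17, 28, 39, 50 → 61.
X3: perfect cubes: 3³, 4³, 5³, …; 27, 64, 125, 216, 343, 512, 729 → 1000.
For the x4, alternating steps +5, +6, +5, +6, …: -14, -9, -3, 2, 8, 13, 19 → 24.
Combining the parts gives [x1=y x2=61 x3=1000 x4=24].

[x1=y x2=61 x3=1000 x4=24]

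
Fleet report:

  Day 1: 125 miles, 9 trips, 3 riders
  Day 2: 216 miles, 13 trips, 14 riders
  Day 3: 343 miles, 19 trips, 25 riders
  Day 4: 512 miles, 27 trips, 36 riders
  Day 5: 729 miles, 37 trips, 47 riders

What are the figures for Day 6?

For the miles, perfect cubes: 5³, 6³, 7³, …: 125, 216, 343, 512, 729 → 1000.
Trips — differences are 4, 6, 8, … (increasing by 2 each time): 9, 13, 19, 27, 37 → 49.
Riders: 3, 14, 25, 36, 47 → 58 (+11 each step).
So the next line is 1000 miles, 49 trips, 58 riders.

1000 miles, 49 trips, 58 riders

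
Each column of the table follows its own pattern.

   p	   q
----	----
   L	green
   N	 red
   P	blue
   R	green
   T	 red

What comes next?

V  blue

Column p goes L, N, P, R, T → V (letters move forward 2 places in the alphabet).
For the column q, repeats green → red → blue: green, red, blue, green, red → blue.
Combining the parts gives V  blue.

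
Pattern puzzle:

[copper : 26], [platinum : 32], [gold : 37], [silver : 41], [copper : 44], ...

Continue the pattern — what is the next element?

[platinum : 46]

Metal: repeats copper → platinum → gold → silver; copper, platinum, gold, silver, copper → platinum.
Second slot — differences are 6, 5, 4, … (decreasing by 1 each time): 26, 32, 37, 41, 44 → 46.
Putting it together: [platinum : 46].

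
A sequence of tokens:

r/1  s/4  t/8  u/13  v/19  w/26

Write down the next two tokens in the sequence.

For the letter, letters move forward 1 place in the alphabet: r, s, t, u, v, w → x → y.
Second component goes 1, 4, 8, 13, 19, 26 → 34 → 43 (differences are 3, 4, 5, … (increasing by 1 each time)).
So the next two tokens are x/34 and y/43.

x/34 then y/43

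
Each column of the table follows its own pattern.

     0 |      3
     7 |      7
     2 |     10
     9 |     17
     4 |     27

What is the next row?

First component: alternating steps +7, −5, +7, −5, …; 0, 7, 2, 9, 4 → 11.
Second component — each term is the sum of the two before it: 3, 7, 10, 17, 27 → 44.
Combining the parts gives 11  44.

11  44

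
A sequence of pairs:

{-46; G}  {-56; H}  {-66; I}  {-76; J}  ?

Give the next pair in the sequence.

First coordinate: −10 each step; -46, -56, -66, -76 → -86.
Letter — letters move forward 1 place in the alphabet: G, H, I, J → K.
Putting it together: {-86; K}.

{-86; K}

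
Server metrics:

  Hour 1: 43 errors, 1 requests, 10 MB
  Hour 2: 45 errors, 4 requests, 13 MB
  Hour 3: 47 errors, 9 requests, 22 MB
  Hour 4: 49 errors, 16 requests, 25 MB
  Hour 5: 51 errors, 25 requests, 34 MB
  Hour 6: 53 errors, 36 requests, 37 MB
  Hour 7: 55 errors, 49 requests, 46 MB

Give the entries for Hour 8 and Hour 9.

Errors: 43, 45, 47, 49, 51, 53, 55 → 57 → 59 (+2 each step).
Requests — differences are 3, 5, 7, … (increasing by 2 each time): 1, 4, 9, 16, 25, 36, 49 → 64 → 81.
MB: alternating steps +3, +9, +3, +9, …; 10, 13, 22, 25, 34, 37, 46 → 49 → 58.
So the next two records are 57 errors, 64 requests, 49 MB and 59 errors, 81 requests, 58 MB.

57 errors, 64 requests, 49 MB; 59 errors, 81 requests, 58 MB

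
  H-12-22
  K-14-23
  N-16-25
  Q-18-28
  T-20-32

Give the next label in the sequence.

Letter: letters move forward 3 places in the alphabet, so H, K, N, Q, T → W.
Second component — +2 each step: 12, 14, 16, 18, 20 → 22.
For the third component, differences are 1, 2, 3, … (increasing by 1 each time): 22, 23, 25, 28, 32 → 37.
Putting it together: W-22-37.

W-22-37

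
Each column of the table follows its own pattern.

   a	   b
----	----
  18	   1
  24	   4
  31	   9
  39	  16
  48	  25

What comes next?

Column a: 18, 24, 31, 39, 48 → 58 (differences are 6, 7, 8, … (increasing by 1 each time)).
Column b: perfect squares: 1², 2², 3², …; 1, 4, 9, 16, 25 → 36.
Combining the parts gives 58  36.

58  36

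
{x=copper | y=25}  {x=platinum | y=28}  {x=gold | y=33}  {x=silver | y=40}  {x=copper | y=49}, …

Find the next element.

{x=platinum | y=60}

X goes copper, platinum, gold, silver, copper → platinum (repeats copper → platinum → gold → silver).
For the y, differences are 3, 5, 7, … (increasing by 2 each time): 25, 28, 33, 40, 49 → 60.
So the next element is {x=platinum | y=60}.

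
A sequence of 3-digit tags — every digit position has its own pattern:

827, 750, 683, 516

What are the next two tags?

449, 372

For the first digit, −1 each step, mod 10: 8, 7, 6, 5 → 4 → 3.
Second digit: 2, 5, 8, 1 → 4 → 7 (+3 each step, mod 10).
Third digit: +3 each step, mod 10; 7, 0, 3, 6 → 9 → 2.
So the next two tags are 449 and 372.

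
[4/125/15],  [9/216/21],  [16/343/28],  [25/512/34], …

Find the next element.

First entry: perfect squares: 2², 3², 4², …; 4, 9, 16, 25 → 36.
Second entry: 125, 216, 343, 512 → 729 (perfect cubes: 5³, 6³, 7³, …).
For the third entry, alternating steps +6, +7, +6, +7, …: 15, 21, 28, 34 → 41.
Putting it together: [36/729/41].

[36/729/41]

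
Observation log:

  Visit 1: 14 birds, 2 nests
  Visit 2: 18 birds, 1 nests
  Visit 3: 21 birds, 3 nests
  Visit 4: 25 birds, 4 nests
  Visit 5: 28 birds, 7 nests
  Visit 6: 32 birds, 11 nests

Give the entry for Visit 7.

Birds: alternating steps +4, +3, +4, +3, …, so 14, 18, 21, 25, 28, 32 → 35.
Nests: 2, 1, 3, 4, 7, 11 → 18 (each term is the sum of the two before it).
So the next record is 35 birds, 18 nests.

35 birds, 18 nests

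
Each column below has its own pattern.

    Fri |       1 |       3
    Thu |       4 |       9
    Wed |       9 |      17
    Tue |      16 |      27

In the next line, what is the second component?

25

Day — runs backward through the weekdays Mon→Sun: Fri, Thu, Wed, Tue → Mon.
Second component — perfect squares: 1², 2², 3², …: 1, 4, 9, 16 → 25.
Third component: differences are 6, 8, 10, … (increasing by 2 each time), so 3, 9, 17, 27 → 39.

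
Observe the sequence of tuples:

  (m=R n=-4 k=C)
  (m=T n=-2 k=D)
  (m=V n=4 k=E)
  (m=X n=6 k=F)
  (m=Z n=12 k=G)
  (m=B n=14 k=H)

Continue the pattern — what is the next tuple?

M: letters move forward 2 places in the alphabet, wrapping Z→A, so R, T, V, X, Z, B → D.
N: alternating steps +2, +6, +2, +6, …, so -4, -2, 4, 6, 12, 14 → 20.
K: letters move forward 1 place in the alphabet, so C, D, E, F, G, H → I.
So the next tuple is (m=D n=20 k=I).

(m=D n=20 k=I)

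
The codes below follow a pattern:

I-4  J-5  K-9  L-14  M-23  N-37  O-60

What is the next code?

Letter: I, J, K, L, M, N, O → P (letters move forward 1 place in the alphabet).
Second component: 4, 5, 9, 14, 23, 37, 60 → 97 (each term is the sum of the two before it).
So the next code is P-97.

P-97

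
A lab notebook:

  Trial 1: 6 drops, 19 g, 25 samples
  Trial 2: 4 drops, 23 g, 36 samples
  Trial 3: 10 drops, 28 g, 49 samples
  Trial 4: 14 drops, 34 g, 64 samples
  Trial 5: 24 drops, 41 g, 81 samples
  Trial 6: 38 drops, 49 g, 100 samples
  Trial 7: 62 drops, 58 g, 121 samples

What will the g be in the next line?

G goes 19, 23, 28, 34, 41, 49, 58 → 68 (differences are 4, 5, 6, … (increasing by 1 each time)).

68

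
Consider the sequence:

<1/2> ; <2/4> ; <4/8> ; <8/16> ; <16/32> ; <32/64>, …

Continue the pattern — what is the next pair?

First slot: ×2 each step, so 1, 2, 4, 8, 16, 32 → 64.
For the second slot, always 2 × the first slot: 2, 4, 8, 16, 32, 64 → 128.
Combining the parts gives <64/128>.

<64/128>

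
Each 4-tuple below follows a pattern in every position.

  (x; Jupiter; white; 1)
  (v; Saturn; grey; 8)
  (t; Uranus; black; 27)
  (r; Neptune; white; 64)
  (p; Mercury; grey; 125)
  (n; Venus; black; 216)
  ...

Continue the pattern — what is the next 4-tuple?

Letter goes x, v, t, r, p, n → l (letters move back 2 places in the alphabet).
Planet — runs through the planets Mercury→Neptune: Jupiter, Saturn, Uranus, Neptune, Mercury, Venus → Earth.
Shade: repeats white → grey → black, so white, grey, black, white, grey, black → white.
Fourth part goes 1, 8, 27, 64, 125, 216 → 343 (perfect cubes: 1³, 2³, 3³, …).
Putting it together: (l; Earth; white; 343).

(l; Earth; white; 343)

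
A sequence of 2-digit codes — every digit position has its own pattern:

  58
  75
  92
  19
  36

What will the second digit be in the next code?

First digit: +2 each step, mod 10, so 5, 7, 9, 1, 3 → 5.
Second digit: 8, 5, 2, 9, 6 → 3 (−3 each step, mod 10).

3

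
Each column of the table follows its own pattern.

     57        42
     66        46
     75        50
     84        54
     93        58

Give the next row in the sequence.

102  62

First component: 57, 66, 75, 84, 93 → 102 (+9 each step).
Second component: 42, 46, 50, 54, 58 → 62 (+4 each step).
So the next row is 102  62.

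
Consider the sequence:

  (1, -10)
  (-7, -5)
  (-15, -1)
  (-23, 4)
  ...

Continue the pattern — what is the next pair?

First slot — −8 each step: 1, -7, -15, -23 → -31.
Second slot: -10, -5, -1, 4 → 8 (alternating steps +5, +4, +5, +4, …).
Combining the parts gives (-31, 8).

(-31, 8)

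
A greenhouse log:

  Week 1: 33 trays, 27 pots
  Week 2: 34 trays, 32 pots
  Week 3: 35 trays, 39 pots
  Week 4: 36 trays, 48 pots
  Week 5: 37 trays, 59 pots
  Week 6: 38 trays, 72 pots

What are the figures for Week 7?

39 trays, 87 pots

Trays — +1 each step: 33, 34, 35, 36, 37, 38 → 39.
Pots goes 27, 32, 39, 48, 59, 72 → 87 (differences are 5, 7, 9, … (increasing by 2 each time)).
Putting it together: 39 trays, 87 pots.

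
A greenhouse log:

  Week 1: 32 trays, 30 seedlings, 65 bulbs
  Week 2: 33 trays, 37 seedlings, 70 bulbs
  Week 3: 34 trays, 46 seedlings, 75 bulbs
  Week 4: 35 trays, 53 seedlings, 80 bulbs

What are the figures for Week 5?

36 trays, 62 seedlings, 85 bulbs

Trays — +1 each step: 32, 33, 34, 35 → 36.
Seedlings: alternating steps +7, +9, +7, +9, …; 30, 37, 46, 53 → 62.
Bulbs — +5 each step: 65, 70, 75, 80 → 85.
Combining the parts gives 36 trays, 62 seedlings, 85 bulbs.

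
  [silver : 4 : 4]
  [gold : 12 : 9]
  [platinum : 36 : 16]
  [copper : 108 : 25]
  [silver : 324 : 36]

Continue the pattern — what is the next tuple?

[gold : 972 : 49]

Metal: silver, gold, platinum, copper, silver → gold (repeats silver → gold → platinum → copper).
Second value goes 4, 12, 36, 108, 324 → 972 (×3 each step).
Third value: differences are 5, 7, 9, … (increasing by 2 each time), so 4, 9, 16, 25, 36 → 49.
So the next tuple is [gold : 972 : 49].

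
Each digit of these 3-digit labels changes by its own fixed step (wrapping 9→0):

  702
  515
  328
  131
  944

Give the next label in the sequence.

757

First digit: −2 each step, mod 10; 7, 5, 3, 1, 9 → 7.
For the second digit, +1 each step, mod 10: 0, 1, 2, 3, 4 → 5.
Third digit: +3 each step, mod 10, so 2, 5, 8, 1, 4 → 7.
So the next label is 757.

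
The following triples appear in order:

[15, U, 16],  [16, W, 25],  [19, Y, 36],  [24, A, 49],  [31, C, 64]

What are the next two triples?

First component: differences are 1, 3, 5, … (increasing by 2 each time); 15, 16, 19, 24, 31 → 40 → 51.
Letter: letters move forward 2 places in the alphabet, wrapping Z→A, so U, W, Y, A, C → E → G.
Third component: perfect squares: 4², 5², 6², …, so 16, 25, 36, 49, 64 → 81 → 100.
So the next two triples are [40, E, 81] and [51, G, 100].

[40, E, 81], [51, G, 100]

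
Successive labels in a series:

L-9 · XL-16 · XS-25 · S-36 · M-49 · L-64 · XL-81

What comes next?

XS-100

Size — repeats L → XL → XS → S → M: L, XL, XS, S, M, L, XL → XS.
Second component: perfect squares: 3², 4², 5², …; 9, 16, 25, 36, 49, 64, 81 → 100.
Combining the parts gives XS-100.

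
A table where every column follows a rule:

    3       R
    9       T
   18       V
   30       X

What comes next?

45  Z

First component — differences are 6, 9, 12, … (increasing by 3 each time): 3, 9, 18, 30 → 45.
Letter goes R, T, V, X → Z (letters move forward 2 places in the alphabet).
Combining the parts gives 45  Z.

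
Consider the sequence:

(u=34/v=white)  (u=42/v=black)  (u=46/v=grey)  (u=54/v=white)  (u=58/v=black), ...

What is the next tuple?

(u=66/v=grey)

U: alternating steps +8, +4, +8, +4, …; 34, 42, 46, 54, 58 → 66.
For the v, repeats white → black → grey: white, black, grey, white, black → grey.
Putting it together: (u=66/v=grey).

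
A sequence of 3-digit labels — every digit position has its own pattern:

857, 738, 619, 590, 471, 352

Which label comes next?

For the first digit, −1 each step, mod 10: 8, 7, 6, 5, 4, 3 → 2.
Second digit: −2 each step, mod 10; 5, 3, 1, 9, 7, 5 → 3.
For the third digit, +1 each step, mod 10: 7, 8, 9, 0, 1, 2 → 3.
So the next label is 233.

233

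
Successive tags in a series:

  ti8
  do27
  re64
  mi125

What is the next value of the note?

fa

Note goes ti, do, re, mi → fa (runs through the solfège scale do→ti).
For the second component, perfect cubes: 2³, 3³, 4³, …: 8, 27, 64, 125 → 216.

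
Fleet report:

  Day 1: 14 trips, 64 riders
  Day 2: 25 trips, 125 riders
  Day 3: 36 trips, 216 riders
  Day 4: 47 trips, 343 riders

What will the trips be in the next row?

Trips: +11 each step, so 14, 25, 36, 47 → 58.

58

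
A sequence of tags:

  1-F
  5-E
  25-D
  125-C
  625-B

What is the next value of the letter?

First component: 1, 5, 25, 125, 625 → 3125 (×5 each step).
Letter: letters move back 1 place in the alphabet; F, E, D, C, B → A.

A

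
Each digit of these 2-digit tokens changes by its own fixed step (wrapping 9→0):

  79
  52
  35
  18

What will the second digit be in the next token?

1

For the second digit, +3 each step, mod 10: 9, 2, 5, 8 → 1.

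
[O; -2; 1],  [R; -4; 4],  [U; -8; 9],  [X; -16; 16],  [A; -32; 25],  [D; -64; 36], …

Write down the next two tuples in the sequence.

[G; -128; 49], [J; -256; 64]

Letter: O, R, U, X, A, D → G → J (letters move forward 3 places in the alphabet, wrapping Z→A).
Second coordinate: ×2 each step; -2, -4, -8, -16, -32, -64 → -128 → -256.
Third coordinate: 1, 4, 9, 16, 25, 36 → 49 → 64 (perfect squares: 1², 2², 3², …).
Putting the parts together: [G; -128; 49] and then [J; -256; 64].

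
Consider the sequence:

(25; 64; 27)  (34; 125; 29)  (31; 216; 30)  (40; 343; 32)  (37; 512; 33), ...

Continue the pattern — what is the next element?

(46; 729; 35)

First value: alternating steps +9, −3, +9, −3, …, so 25, 34, 31, 40, 37 → 46.
Second value: 64, 125, 216, 343, 512 → 729 (perfect cubes: 4³, 5³, 6³, …).
Third value goes 27, 29, 30, 32, 33 → 35 (alternating steps +2, +1, +2, +1, …).
Combining the parts gives (46; 729; 35).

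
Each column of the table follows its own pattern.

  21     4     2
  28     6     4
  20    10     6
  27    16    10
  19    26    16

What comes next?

26  42  26

First component — alternating steps +7, −8, +7, −8, …: 21, 28, 20, 27, 19 → 26.
Second component — each term is the sum of the two before it: 4, 6, 10, 16, 26 → 42.
Third component — each term is the sum of the two before it: 2, 4, 6, 10, 16 → 26.
So the next line is 26  42  26.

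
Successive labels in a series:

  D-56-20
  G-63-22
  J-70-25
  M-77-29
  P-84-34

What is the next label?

S-91-40

Letter: letters move forward 3 places in the alphabet; D, G, J, M, P → S.
Second component: 56, 63, 70, 77, 84 → 91 (+7 each step).
For the third component, differences are 2, 3, 4, … (increasing by 1 each time): 20, 22, 25, 29, 34 → 40.
So the next label is S-91-40.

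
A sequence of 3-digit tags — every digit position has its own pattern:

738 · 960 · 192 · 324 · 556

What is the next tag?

788

First digit — +2 each step, mod 10: 7, 9, 1, 3, 5 → 7.
Second digit: 3, 6, 9, 2, 5 → 8 (+3 each step, mod 10).
Third digit — +2 each step, mod 10: 8, 0, 2, 4, 6 → 8.
Combining the parts gives 788.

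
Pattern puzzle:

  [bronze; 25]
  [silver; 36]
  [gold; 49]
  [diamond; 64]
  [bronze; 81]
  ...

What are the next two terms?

[silver; 100], [gold; 121]

Rank goes bronze, silver, gold, diamond, bronze → silver → gold (repeats bronze → silver → gold → diamond).
Second slot goes 25, 36, 49, 64, 81 → 100 → 121 (perfect squares: 5², 6², 7², …).
So the next two terms are [silver; 100] and [gold; 121].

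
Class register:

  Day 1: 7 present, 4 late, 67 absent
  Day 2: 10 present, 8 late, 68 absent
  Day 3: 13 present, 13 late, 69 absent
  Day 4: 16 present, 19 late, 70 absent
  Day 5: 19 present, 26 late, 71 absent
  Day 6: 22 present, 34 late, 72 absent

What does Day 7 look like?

Present: +3 each step; 7, 10, 13, 16, 19, 22 → 25.
Late: 4, 8, 13, 19, 26, 34 → 43 (differences are 4, 5, 6, … (increasing by 1 each time)).
For the absent, +1 each step: 67, 68, 69, 70, 71, 72 → 73.
Putting it together: 25 present, 43 late, 73 absent.

25 present, 43 late, 73 absent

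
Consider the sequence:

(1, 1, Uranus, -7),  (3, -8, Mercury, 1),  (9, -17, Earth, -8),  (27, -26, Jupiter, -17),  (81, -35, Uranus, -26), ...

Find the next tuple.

(243, -44, Mercury, -35)

First component — ×3 each step: 1, 3, 9, 27, 81 → 243.
Second component: 1, -8, -17, -26, -35 → -44 (−9 each step).
Planet goes Uranus, Mercury, Earth, Jupiter, Uranus → Mercury (repeats Uranus → Mercury → Earth → Jupiter).
Fourth component goes -7, 1, -8, -17, -26 → -35 (always the previous value of the second component).
So the next tuple is (243, -44, Mercury, -35).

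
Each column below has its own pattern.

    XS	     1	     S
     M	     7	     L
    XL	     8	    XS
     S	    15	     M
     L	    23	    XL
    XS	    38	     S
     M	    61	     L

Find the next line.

For the first size, repeats XS → M → XL → S → L: XS, M, XL, S, L, XS, M → XL.
Second component — each term is the sum of the two before it: 1, 7, 8, 15, 23, 38, 61 → 99.
For the second size, repeats S → L → XS → M → XL: S, L, XS, M, XL, S, L → XS.
Combining the parts gives XL  99  XS.

XL  99  XS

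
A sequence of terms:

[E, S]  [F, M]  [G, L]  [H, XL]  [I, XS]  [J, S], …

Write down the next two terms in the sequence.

[K, M], [L, L]

Letter: letters move forward 1 place in the alphabet, so E, F, G, H, I, J → K → L.
Size: repeats S → M → L → XL → XS, so S, M, L, XL, XS, S → M → L.
Putting the parts together: [K, M] and then [L, L].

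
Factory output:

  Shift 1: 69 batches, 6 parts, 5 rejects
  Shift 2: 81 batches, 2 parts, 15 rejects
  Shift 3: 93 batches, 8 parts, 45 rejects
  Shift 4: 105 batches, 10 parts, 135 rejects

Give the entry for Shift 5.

117 batches, 18 parts, 405 rejects

Batches goes 69, 81, 93, 105 → 117 (+12 each step).
Parts: each term is the sum of the two before it, so 6, 2, 8, 10 → 18.
Rejects: ×3 each step; 5, 15, 45, 135 → 405.
So the next record is 117 batches, 18 parts, 405 rejects.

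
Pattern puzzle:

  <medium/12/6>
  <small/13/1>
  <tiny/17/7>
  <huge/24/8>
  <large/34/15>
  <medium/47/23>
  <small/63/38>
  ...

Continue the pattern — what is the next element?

Size: repeats medium → small → tiny → huge → large, so medium, small, tiny, huge, large, medium, small → tiny.
Second component goes 12, 13, 17, 24, 34, 47, 63 → 82 (differences are 1, 4, 7, … (increasing by 3 each time)).
Third component: each term is the sum of the two before it, so 6, 1, 7, 8, 15, 23, 38 → 61.
Putting it together: <tiny/82/61>.

<tiny/82/61>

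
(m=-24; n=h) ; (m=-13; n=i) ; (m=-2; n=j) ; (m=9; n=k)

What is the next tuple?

For the m, +11 each step: -24, -13, -2, 9 → 20.
N: letters move forward 1 place in the alphabet; h, i, j, k → l.
So the next tuple is (m=20; n=l).

(m=20; n=l)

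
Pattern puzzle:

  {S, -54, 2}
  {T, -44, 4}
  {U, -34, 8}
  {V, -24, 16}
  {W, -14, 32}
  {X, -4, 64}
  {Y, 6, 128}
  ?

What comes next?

Letter: letters move forward 1 place in the alphabet; S, T, U, V, W, X, Y → Z.
Second coordinate: -54, -44, -34, -24, -14, -4, 6 → 16 (+10 each step).
Third coordinate — ×2 each step: 2, 4, 8, 16, 32, 64, 128 → 256.
Putting it together: {Z, 16, 256}.

{Z, 16, 256}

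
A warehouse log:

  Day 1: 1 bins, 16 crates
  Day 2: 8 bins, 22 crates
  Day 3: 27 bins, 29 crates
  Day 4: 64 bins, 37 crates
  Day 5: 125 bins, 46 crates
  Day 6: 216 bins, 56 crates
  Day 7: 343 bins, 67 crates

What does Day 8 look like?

Bins — perfect cubes: 1³, 2³, 3³, …: 1, 8, 27, 64, 125, 216, 343 → 512.
For the crates, differences are 6, 7, 8, … (increasing by 1 each time): 16, 22, 29, 37, 46, 56, 67 → 79.
Putting it together: 512 bins, 79 crates.

512 bins, 79 crates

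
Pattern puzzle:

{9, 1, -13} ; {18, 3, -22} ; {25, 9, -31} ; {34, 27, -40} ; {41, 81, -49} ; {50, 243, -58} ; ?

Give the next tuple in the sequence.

{57, 729, -67}

First value: 9, 18, 25, 34, 41, 50 → 57 (alternating steps +9, +7, +9, +7, …).
Second value: ×3 each step, so 1, 3, 9, 27, 81, 243 → 729.
Third value: -13, -22, -31, -40, -49, -58 → -67 (−9 each step).
Putting it together: {57, 729, -67}.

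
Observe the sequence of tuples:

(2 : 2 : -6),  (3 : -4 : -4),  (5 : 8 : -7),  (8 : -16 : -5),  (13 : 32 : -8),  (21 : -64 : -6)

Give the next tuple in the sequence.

First component: each term is the sum of the two before it; 2, 3, 5, 8, 13, 21 → 34.
For the second component, ×(-2) each step: 2, -4, 8, -16, 32, -64 → 128.
Third component: alternating steps +2, −3, +2, −3, …; -6, -4, -7, -5, -8, -6 → -9.
Putting it together: (34 : 128 : -9).

(34 : 128 : -9)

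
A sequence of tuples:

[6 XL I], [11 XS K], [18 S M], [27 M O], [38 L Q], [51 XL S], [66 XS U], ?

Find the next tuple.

[83 S W]

First slot: differences are 5, 7, 9, … (increasing by 2 each time); 6, 11, 18, 27, 38, 51, 66 → 83.
Size: XL, XS, S, M, L, XL, XS → S (repeats XL → XS → S → M → L).
Letter — letters move forward 2 places in the alphabet: I, K, M, O, Q, S, U → W.
So the next tuple is [83 S W].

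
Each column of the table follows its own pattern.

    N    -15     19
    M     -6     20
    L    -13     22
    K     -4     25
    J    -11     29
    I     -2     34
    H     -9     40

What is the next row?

Letter: letters move back 1 place in the alphabet; N, M, L, K, J, I, H → G.
Second component — alternating steps +9, −7, +9, −7, …: -15, -6, -13, -4, -11, -2, -9 → 0.
Third component: differences are 1, 2, 3, … (increasing by 1 each time); 19, 20, 22, 25, 29, 34, 40 → 47.
So the next row is G  0  47.

G  0  47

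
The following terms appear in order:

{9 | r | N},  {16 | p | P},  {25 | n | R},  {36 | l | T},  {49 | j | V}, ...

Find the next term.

First entry goes 9, 16, 25, 36, 49 → 64 (perfect squares: 3², 4², 5², …).
First letter goes r, p, n, l, j → h (letters move back 2 places in the alphabet).
Second letter — letters move forward 2 places in the alphabet: N, P, R, T, V → X.
So the next term is {64 | h | X}.

{64 | h | X}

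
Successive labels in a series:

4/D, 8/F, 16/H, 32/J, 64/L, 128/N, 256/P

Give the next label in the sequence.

First component — ×2 each step: 4, 8, 16, 32, 64, 128, 256 → 512.
For the letter, letters move forward 2 places in the alphabet: D, F, H, J, L, N, P → R.
So the next label is 512/R.

512/R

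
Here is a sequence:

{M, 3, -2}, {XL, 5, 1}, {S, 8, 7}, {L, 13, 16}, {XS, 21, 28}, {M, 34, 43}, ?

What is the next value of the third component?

61

Third component goes -2, 1, 7, 16, 28, 43 → 61 (differences are 3, 6, 9, … (increasing by 3 each time)).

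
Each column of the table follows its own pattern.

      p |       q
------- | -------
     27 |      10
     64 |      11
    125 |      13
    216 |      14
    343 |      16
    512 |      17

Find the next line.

For the column p, perfect cubes: 3³, 4³, 5³, …: 27, 64, 125, 216, 343, 512 → 729.
For the column q, alternating steps +1, +2, +1, +2, …: 10, 11, 13, 14, 16, 17 → 19.
Combining the parts gives 729  19.

729  19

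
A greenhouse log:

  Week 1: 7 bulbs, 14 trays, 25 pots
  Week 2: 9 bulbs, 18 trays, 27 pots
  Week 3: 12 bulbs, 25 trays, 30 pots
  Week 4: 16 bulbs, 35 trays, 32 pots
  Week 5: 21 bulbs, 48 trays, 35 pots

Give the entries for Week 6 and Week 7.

Bulbs goes 7, 9, 12, 16, 21 → 27 → 34 (differences are 2, 3, 4, … (increasing by 1 each time)).
Trays: differences are 4, 7, 10, … (increasing by 3 each time); 14, 18, 25, 35, 48 → 64 → 83.
Pots: alternating steps +2, +3, +2, +3, …, so 25, 27, 30, 32, 35 → 37 → 40.
So the next two rows are 27 bulbs, 64 trays, 37 pots and 34 bulbs, 83 trays, 40 pots.

27 bulbs, 64 trays, 37 pots; 34 bulbs, 83 trays, 40 pots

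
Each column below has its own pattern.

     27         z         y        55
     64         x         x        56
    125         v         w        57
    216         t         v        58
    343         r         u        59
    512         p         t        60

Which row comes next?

First component — perfect cubes: 3³, 4³, 5³, …: 27, 64, 125, 216, 343, 512 → 729.
For the first letter, letters move back 2 places in the alphabet: z, x, v, t, r, p → n.
For the second letter, letters move back 1 place in the alphabet: y, x, w, v, u, t → s.
Fourth component goes 55, 56, 57, 58, 59, 60 → 61 (+1 each step).
So the next row is 729  n  s  61.

729  n  s  61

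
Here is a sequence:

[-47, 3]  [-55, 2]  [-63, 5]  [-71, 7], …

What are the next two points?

[-79, 12], [-87, 19]

First coordinate — −8 each step: -47, -55, -63, -71 → -79 → -87.
Second coordinate: each term is the sum of the two before it, so 3, 2, 5, 7 → 12 → 19.
Putting the parts together: [-79, 12] and then [-87, 19].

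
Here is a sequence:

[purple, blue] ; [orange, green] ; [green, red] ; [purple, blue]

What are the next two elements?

[orange, green], [green, red]

First colour — repeats purple → orange → green: purple, orange, green, purple → orange → green.
Second colour: repeats blue → green → red, so blue, green, red, blue → green → red.
So the next two elements are [orange, green] and [green, red].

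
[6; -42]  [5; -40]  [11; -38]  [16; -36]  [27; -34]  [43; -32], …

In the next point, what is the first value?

First value: each term is the sum of the two before it; 6, 5, 11, 16, 27, 43 → 70.

70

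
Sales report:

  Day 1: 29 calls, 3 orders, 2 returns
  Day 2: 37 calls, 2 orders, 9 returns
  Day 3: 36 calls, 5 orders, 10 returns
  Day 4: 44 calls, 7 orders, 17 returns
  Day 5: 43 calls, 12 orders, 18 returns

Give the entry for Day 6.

For the calls, alternating steps +8, −1, +8, −1, …: 29, 37, 36, 44, 43 → 51.
Orders: 3, 2, 5, 7, 12 → 19 (each term is the sum of the two before it).
Returns: alternating steps +7, +1, +7, +1, …; 2, 9, 10, 17, 18 → 25.
So the next record is 51 calls, 19 orders, 25 returns.

51 calls, 19 orders, 25 returns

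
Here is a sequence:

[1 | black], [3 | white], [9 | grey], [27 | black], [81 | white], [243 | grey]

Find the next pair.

[729 | black]

First value: ×3 each step; 1, 3, 9, 27, 81, 243 → 729.
Shade goes black, white, grey, black, white, grey → black (repeats black → white → grey).
Putting it together: [729 | black].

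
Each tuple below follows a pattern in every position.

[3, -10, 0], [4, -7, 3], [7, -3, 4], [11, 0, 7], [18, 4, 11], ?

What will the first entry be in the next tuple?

29

First entry: each term is the sum of the two before it; 3, 4, 7, 11, 18 → 29.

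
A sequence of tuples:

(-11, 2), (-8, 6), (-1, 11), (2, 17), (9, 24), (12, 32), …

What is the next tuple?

(19, 41)

First value goes -11, -8, -1, 2, 9, 12 → 19 (alternating steps +3, +7, +3, +7, …).
Second value: 2, 6, 11, 17, 24, 32 → 41 (differences are 4, 5, 6, … (increasing by 1 each time)).
Combining the parts gives (19, 41).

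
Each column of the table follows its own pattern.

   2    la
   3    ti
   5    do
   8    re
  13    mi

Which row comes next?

First component goes 2, 3, 5, 8, 13 → 21 (each term is the sum of the two before it).
Note goes la, ti, do, re, mi → fa (runs through the solfège scale do→ti).
So the next row is 21  fa.

21  fa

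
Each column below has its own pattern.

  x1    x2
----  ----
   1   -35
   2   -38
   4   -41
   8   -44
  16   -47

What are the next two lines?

32  -50; 64  -53

Column x1 goes 1, 2, 4, 8, 16 → 32 → 64 (×2 each step).
Column x2 goes -35, -38, -41, -44, -47 → -50 → -53 (−3 each step).
Putting the parts together: 32  -50 and then 64  -53.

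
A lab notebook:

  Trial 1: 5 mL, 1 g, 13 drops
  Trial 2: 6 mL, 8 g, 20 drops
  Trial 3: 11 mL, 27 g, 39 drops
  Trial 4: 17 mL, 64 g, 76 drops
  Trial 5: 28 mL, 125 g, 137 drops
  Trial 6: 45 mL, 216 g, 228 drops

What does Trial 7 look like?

ML goes 5, 6, 11, 17, 28, 45 → 73 (each term is the sum of the two before it).
G: perfect cubes: 1³, 2³, 3³, …; 1, 8, 27, 64, 125, 216 → 343.
Drops: always 12 more than the g, so 13, 20, 39, 76, 137, 228 → 355.
Combining the parts gives 73 mL, 343 g, 355 drops.

73 mL, 343 g, 355 drops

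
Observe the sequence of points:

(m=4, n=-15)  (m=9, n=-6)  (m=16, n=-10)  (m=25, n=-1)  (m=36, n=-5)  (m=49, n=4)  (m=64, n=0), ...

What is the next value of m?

81

M — perfect squares: 2², 3², 4², …: 4, 9, 16, 25, 36, 49, 64 → 81.
N — alternating steps +9, −4, +9, −4, …: -15, -6, -10, -1, -5, 4, 0 → 9.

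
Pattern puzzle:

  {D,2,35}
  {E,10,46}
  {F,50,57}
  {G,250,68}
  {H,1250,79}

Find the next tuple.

{I,6250,90}

Letter — letters move forward 1 place in the alphabet: D, E, F, G, H → I.
Second slot: ×5 each step, so 2, 10, 50, 250, 1250 → 6250.
Third slot — +11 each step: 35, 46, 57, 68, 79 → 90.
Putting it together: {I,6250,90}.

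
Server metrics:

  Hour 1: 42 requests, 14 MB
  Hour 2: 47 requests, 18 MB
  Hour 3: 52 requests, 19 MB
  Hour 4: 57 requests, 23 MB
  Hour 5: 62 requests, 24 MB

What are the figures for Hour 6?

67 requests, 28 MB

Requests: +5 each step; 42, 47, 52, 57, 62 → 67.
MB: alternating steps +4, +1, +4, +1, …; 14, 18, 19, 23, 24 → 28.
Putting it together: 67 requests, 28 MB.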